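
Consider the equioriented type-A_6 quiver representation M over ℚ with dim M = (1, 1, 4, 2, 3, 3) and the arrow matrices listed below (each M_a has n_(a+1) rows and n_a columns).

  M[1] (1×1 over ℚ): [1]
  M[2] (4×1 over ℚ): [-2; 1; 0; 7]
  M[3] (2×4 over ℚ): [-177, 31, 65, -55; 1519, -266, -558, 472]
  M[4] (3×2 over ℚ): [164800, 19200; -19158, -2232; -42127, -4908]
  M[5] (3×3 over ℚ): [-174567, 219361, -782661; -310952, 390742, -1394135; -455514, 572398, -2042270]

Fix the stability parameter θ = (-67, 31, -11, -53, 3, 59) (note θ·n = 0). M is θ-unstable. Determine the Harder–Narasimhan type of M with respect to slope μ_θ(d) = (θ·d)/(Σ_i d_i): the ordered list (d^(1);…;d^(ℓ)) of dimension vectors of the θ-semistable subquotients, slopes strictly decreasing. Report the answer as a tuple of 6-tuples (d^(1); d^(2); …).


Barcode: M ≅ I[1,3], I[3,3], I[3,4], I[3,6], I[5,6]^2. HN layers by μ_θ (6 steps, strictly decreasing):
  μ^(1)=59; μ^(2)=10; μ^(3)=3; μ^(4)=-11; μ^(5)=-32; μ^(6)=-67

((0, 0, 0, 0, 0, 3); (0, 1, 1, 0, 0, 0); (0, 0, 0, 0, 3, 0); (0, 0, 1, 0, 0, 0); (0, 0, 2, 2, 0, 0); (1, 0, 0, 0, 0, 0))


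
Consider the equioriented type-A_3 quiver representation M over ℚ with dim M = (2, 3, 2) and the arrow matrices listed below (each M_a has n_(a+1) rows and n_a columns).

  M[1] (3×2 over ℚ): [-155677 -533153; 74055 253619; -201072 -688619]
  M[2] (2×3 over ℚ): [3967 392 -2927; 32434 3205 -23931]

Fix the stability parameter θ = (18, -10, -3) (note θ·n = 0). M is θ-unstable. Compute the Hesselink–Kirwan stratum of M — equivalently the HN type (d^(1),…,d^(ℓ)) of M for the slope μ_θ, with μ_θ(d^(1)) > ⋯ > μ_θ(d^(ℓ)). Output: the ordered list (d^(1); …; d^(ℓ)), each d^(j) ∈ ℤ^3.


Via rank(M_{q-1}∘⋯∘M_p): M ≅ I[1,2], I[1,3], I[2,3].
μ_θ-semistable layers: μ^(1)=4; μ^(2)=5/3; μ^(3)=-3; μ^(4)=-10

((1, 1, 0); (1, 1, 1); (0, 0, 1); (0, 1, 0))


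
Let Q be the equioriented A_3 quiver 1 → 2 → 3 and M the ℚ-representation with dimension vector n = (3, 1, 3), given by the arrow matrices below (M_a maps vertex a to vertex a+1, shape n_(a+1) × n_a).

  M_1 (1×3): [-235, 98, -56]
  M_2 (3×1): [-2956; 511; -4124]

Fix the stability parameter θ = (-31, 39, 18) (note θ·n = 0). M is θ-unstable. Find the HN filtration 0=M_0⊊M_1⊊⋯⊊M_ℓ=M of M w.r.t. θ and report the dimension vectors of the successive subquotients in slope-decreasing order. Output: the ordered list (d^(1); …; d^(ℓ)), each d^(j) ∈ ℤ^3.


Barcode: M ≅ I[1,1]^2, I[1,3], I[3,3]^2. HN layers by μ_θ (3 steps, strictly decreasing):
  μ^(1)=57/2; μ^(2)=18; μ^(3)=-31

((0, 1, 1); (0, 0, 2); (3, 0, 0))


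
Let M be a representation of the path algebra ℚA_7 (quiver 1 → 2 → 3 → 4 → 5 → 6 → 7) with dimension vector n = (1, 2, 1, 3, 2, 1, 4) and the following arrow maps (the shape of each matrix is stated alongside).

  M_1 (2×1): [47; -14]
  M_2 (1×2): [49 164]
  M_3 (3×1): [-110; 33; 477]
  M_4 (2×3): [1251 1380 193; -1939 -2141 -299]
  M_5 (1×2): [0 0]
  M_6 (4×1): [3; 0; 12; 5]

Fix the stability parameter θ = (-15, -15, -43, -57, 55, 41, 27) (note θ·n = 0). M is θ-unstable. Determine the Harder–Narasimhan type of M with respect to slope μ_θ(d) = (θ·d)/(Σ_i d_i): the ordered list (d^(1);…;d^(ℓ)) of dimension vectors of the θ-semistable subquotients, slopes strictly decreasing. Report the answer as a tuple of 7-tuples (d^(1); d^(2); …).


Barcode: M ≅ I[1,5], I[2,2], I[4,4], I[4,5], I[6,7], I[7,7]^3. HN layers by μ_θ (6 steps, strictly decreasing):
  μ^(1)=55; μ^(2)=34; μ^(3)=27; μ^(4)=-15; μ^(5)=-65/2; μ^(6)=-57

((0, 0, 0, 0, 2, 0, 0); (0, 0, 0, 0, 0, 1, 1); (0, 0, 0, 0, 0, 0, 3); (0, 1, 0, 0, 0, 0, 0); (1, 1, 1, 1, 0, 0, 0); (0, 0, 0, 2, 0, 0, 0))


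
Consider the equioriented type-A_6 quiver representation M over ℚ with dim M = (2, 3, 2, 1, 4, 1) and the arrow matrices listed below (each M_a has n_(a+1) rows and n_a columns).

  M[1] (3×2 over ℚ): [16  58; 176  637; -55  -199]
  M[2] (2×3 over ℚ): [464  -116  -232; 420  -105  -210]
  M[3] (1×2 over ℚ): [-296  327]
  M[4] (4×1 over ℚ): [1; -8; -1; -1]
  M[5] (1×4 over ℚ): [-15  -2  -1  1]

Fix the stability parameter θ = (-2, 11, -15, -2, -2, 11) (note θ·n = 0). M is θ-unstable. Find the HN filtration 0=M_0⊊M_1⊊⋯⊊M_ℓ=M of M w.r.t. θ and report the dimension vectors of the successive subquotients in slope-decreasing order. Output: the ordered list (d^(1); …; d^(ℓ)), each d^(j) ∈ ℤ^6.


Interval decomposition of M: I[1,2], I[1,6], I[2,2], I[3,3], I[5,5]^3.
HN type (ℓ=3): μ^(1)=11; μ^(2)=-2; μ^(3)=-15

((0, 2, 0, 0, 0, 1); (2, 1, 1, 1, 4, 0); (0, 0, 1, 0, 0, 0))


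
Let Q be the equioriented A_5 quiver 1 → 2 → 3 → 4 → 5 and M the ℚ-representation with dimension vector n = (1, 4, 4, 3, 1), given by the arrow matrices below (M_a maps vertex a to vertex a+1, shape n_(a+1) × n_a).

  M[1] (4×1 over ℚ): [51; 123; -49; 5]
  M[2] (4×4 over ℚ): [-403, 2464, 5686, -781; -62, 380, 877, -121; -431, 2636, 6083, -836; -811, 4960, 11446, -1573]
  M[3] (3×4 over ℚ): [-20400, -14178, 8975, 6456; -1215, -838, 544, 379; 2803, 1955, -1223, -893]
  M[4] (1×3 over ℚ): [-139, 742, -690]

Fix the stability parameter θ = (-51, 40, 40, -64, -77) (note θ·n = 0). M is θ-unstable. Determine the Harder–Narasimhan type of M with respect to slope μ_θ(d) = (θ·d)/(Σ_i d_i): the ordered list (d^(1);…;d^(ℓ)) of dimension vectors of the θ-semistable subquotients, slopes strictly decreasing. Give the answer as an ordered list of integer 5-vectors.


Interval decomposition of M: I[1,2], I[2,2], I[2,4], I[2,5], I[3,3], I[3,4].
HN type (ℓ=5): μ^(1)=40; μ^(2)=16/3; μ^(3)=-12; μ^(4)=-61/4; μ^(5)=-51

((0, 2, 1, 0, 0); (0, 1, 1, 1, 0); (0, 0, 1, 1, 0); (0, 1, 1, 1, 1); (1, 0, 0, 0, 0))


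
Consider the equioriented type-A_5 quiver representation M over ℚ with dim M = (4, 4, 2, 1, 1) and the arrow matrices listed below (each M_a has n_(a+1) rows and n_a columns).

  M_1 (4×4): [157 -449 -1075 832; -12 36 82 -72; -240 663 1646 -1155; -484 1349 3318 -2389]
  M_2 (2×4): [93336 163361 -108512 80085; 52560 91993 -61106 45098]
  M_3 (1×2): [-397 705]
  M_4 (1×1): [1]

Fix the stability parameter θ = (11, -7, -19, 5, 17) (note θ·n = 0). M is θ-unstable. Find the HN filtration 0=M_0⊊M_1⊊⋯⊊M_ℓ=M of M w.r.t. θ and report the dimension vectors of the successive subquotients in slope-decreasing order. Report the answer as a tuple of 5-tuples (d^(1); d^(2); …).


Barcode: M ≅ I[1,1], I[1,2], I[1,3], I[1,5], I[2,2]. HN layers by μ_θ (6 steps, strictly decreasing):
  μ^(1)=17; μ^(2)=11; μ^(3)=5; μ^(4)=2; μ^(5)=-5; μ^(6)=-7

((0, 0, 0, 0, 1); (1, 0, 0, 0, 0); (0, 0, 0, 1, 0); (1, 1, 0, 0, 0); (2, 2, 2, 0, 0); (0, 1, 0, 0, 0))


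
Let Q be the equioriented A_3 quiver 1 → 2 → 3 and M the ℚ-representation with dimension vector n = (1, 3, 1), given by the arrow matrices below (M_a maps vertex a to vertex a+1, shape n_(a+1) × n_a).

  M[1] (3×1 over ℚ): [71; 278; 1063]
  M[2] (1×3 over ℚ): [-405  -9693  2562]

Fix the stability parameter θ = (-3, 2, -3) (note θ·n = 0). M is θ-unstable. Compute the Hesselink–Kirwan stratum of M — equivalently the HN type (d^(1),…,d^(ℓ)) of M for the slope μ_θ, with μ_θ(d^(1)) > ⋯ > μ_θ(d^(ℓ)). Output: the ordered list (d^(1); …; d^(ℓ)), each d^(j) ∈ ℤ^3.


Interval decomposition of M: I[1,3], I[2,2]^2.
HN type (ℓ=3): μ^(1)=2; μ^(2)=-1/2; μ^(3)=-3

((0, 2, 0); (0, 1, 1); (1, 0, 0))


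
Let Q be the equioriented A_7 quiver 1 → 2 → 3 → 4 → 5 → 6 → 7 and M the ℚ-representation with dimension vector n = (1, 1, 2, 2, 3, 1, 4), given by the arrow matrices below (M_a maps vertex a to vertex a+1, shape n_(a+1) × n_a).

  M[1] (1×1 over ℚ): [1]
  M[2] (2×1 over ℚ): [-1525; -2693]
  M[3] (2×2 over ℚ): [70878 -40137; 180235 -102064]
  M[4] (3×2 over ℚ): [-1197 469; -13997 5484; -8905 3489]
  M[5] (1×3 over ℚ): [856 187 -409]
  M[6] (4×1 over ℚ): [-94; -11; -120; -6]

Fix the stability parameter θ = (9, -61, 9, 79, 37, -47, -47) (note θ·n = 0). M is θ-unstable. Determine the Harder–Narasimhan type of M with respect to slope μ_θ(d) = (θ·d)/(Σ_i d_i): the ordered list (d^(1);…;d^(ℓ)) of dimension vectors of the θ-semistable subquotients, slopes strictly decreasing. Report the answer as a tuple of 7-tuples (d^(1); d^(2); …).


Interval decomposition of M: I[1,7], I[3,5], I[5,5], I[7,7]^3.
HN type (ℓ=6): μ^(1)=58; μ^(2)=37; μ^(3)=9; μ^(4)=31/5; μ^(5)=-26; μ^(6)=-47

((0, 0, 0, 1, 1, 0, 0); (0, 0, 0, 0, 1, 0, 0); (0, 0, 1, 0, 0, 0, 0); (0, 0, 1, 1, 1, 1, 1); (1, 1, 0, 0, 0, 0, 0); (0, 0, 0, 0, 0, 0, 3))


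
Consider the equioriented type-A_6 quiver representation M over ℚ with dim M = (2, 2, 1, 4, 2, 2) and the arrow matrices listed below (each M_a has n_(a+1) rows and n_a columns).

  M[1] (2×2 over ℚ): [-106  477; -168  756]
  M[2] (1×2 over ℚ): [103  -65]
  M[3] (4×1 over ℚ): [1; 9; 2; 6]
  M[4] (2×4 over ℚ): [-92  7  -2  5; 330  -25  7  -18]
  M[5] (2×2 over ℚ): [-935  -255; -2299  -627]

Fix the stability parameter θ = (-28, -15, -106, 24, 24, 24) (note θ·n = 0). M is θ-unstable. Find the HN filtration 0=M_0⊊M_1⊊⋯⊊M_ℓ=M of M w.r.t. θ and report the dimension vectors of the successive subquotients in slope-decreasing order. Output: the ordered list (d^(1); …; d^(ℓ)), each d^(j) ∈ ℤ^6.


Interval decomposition of M: I[1,1], I[1,5], I[2,2], I[4,4]^2, I[4,6], I[6,6].
HN type (ℓ=4): μ^(1)=24; μ^(2)=-15; μ^(3)=-28; μ^(4)=-149/3

((0, 0, 0, 4, 2, 2); (0, 1, 0, 0, 0, 0); (1, 0, 0, 0, 0, 0); (1, 1, 1, 0, 0, 0))


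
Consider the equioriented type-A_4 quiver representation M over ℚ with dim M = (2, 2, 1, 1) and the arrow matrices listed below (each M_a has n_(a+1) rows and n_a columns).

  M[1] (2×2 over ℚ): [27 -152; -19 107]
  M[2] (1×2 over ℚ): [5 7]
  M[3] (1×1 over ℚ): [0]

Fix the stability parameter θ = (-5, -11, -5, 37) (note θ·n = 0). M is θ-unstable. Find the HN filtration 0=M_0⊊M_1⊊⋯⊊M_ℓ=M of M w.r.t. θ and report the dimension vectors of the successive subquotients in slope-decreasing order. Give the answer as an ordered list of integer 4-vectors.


Interval decomposition of M: I[1,2], I[1,3], I[4,4].
HN type (ℓ=3): μ^(1)=37; μ^(2)=-5; μ^(3)=-8

((0, 0, 0, 1); (0, 0, 1, 0); (2, 2, 0, 0))


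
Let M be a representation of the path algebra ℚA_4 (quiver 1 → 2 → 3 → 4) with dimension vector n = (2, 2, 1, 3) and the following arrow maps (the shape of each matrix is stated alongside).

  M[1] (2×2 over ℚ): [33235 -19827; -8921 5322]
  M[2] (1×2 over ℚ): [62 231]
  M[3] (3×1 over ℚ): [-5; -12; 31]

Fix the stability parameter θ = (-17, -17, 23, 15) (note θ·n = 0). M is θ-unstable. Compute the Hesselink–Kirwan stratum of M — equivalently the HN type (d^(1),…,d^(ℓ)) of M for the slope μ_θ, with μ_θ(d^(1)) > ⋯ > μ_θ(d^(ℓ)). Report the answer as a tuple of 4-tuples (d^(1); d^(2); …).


Via rank(M_{q-1}∘⋯∘M_p): M ≅ I[1,2], I[1,4], I[4,4]^2.
μ_θ-semistable layers: μ^(1)=19; μ^(2)=15; μ^(3)=-17

((0, 0, 1, 1); (0, 0, 0, 2); (2, 2, 0, 0))


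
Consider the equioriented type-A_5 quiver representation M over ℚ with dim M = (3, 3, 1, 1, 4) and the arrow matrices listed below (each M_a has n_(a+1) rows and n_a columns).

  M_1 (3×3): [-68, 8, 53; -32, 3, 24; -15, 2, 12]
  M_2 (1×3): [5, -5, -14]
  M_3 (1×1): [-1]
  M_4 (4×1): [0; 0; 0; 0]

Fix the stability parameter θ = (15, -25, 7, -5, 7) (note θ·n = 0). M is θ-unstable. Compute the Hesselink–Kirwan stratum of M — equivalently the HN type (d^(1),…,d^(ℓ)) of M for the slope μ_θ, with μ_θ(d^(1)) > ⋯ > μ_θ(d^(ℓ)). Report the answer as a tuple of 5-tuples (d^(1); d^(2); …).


Via rank(M_{q-1}∘⋯∘M_p): M ≅ I[1,2]^2, I[1,4], I[5,5]^4.
μ_θ-semistable layers: μ^(1)=7; μ^(2)=1; μ^(3)=-5

((0, 0, 0, 0, 4); (0, 0, 1, 1, 0); (3, 3, 0, 0, 0))


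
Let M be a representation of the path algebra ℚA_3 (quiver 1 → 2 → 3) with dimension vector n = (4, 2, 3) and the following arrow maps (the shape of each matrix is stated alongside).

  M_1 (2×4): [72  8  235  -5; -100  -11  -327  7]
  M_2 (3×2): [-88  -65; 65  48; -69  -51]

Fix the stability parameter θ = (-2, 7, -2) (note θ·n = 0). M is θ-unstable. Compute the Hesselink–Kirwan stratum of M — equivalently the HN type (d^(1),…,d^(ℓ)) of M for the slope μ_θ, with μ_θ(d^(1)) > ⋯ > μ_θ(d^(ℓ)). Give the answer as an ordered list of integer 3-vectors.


Barcode: M ≅ I[1,1]^2, I[1,3]^2, I[3,3]. HN layers by μ_θ (2 steps, strictly decreasing):
  μ^(1)=5/2; μ^(2)=-2

((0, 2, 2); (4, 0, 1))


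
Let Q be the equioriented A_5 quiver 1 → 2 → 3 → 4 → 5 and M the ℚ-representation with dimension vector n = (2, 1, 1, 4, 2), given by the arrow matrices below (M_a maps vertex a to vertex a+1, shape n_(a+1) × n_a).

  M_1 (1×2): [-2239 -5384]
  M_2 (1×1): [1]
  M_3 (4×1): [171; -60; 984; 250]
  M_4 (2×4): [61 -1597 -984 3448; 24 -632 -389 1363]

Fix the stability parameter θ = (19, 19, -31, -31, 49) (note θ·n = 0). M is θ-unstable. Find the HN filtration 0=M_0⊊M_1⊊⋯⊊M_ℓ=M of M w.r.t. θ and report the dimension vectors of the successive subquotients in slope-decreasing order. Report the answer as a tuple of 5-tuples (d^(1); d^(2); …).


Barcode: M ≅ I[1,1], I[1,5], I[4,4]^2, I[4,5]. HN layers by μ_θ (4 steps, strictly decreasing):
  μ^(1)=49; μ^(2)=19; μ^(3)=-6; μ^(4)=-31

((0, 0, 0, 0, 2); (1, 0, 0, 0, 0); (1, 1, 1, 1, 0); (0, 0, 0, 3, 0))


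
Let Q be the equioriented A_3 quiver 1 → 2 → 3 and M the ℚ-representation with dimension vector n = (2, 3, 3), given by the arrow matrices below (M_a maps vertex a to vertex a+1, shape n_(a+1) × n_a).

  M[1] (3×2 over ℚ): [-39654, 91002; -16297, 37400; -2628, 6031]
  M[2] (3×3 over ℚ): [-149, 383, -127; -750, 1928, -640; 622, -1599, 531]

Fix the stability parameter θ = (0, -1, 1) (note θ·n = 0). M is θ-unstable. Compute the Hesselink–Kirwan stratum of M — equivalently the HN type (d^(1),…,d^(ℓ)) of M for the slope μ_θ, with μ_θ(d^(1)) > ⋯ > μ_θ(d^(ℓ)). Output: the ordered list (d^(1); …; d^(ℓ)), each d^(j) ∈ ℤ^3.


Interval decomposition of M: I[1,2], I[1,3], I[2,3], I[3,3].
HN type (ℓ=3): μ^(1)=1; μ^(2)=-1/2; μ^(3)=-1

((0, 0, 3); (2, 2, 0); (0, 1, 0))


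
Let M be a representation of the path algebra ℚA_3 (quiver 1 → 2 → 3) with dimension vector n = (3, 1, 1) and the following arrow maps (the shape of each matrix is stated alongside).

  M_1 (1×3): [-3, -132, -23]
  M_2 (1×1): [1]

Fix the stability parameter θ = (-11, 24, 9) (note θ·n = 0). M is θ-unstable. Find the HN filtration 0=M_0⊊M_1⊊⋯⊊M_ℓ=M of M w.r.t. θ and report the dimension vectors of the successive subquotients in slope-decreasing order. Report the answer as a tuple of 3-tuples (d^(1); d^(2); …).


Via rank(M_{q-1}∘⋯∘M_p): M ≅ I[1,1]^2, I[1,3].
μ_θ-semistable layers: μ^(1)=33/2; μ^(2)=-11

((0, 1, 1); (3, 0, 0))


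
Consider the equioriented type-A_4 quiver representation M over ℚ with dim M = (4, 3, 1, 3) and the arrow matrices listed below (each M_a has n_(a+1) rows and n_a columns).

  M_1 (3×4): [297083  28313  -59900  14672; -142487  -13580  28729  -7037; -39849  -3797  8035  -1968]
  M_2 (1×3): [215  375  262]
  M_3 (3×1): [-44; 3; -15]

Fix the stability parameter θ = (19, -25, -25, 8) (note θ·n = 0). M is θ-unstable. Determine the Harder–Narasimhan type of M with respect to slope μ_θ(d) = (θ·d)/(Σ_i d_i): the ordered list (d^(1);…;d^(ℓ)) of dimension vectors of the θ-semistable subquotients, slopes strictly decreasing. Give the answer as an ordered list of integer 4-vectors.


Barcode: M ≅ I[1,1], I[1,2]^2, I[1,4], I[4,4]^2. HN layers by μ_θ (4 steps, strictly decreasing):
  μ^(1)=19; μ^(2)=8; μ^(3)=-3; μ^(4)=-31/3

((1, 0, 0, 0); (0, 0, 0, 3); (2, 2, 0, 0); (1, 1, 1, 0))


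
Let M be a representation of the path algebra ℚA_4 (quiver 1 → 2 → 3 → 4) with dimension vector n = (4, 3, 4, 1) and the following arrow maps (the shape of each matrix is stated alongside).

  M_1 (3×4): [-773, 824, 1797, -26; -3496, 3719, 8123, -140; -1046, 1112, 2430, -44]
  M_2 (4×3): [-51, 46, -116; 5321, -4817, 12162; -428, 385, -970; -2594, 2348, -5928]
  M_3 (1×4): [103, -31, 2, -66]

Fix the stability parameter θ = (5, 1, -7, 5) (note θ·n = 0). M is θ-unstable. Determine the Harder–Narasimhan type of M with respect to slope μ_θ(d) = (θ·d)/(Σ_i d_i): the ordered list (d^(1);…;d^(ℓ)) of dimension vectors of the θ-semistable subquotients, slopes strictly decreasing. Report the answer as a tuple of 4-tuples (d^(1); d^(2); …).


Via rank(M_{q-1}∘⋯∘M_p): M ≅ I[1,1]^2, I[1,3], I[1,4], I[2,2], I[3,3]^2.
μ_θ-semistable layers: μ^(1)=5; μ^(2)=1; μ^(3)=-1/3; μ^(4)=-7

((2, 0, 0, 1); (0, 1, 0, 0); (2, 2, 2, 0); (0, 0, 2, 0))


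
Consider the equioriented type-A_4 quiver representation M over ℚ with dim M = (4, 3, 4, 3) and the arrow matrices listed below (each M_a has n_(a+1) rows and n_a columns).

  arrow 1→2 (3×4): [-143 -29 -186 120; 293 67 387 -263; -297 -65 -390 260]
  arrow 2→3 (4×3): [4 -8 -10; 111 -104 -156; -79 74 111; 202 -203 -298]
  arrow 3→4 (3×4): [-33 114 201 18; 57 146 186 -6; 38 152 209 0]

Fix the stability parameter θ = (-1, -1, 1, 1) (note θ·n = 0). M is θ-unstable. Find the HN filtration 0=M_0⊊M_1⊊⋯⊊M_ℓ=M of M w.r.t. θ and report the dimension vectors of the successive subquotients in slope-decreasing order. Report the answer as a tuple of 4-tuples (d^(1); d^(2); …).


Interval decomposition of M: I[1,1], I[1,3], I[1,4]^2, I[3,3], I[4,4].
HN type (ℓ=2): μ^(1)=1; μ^(2)=-1

((0, 0, 4, 3); (4, 3, 0, 0))


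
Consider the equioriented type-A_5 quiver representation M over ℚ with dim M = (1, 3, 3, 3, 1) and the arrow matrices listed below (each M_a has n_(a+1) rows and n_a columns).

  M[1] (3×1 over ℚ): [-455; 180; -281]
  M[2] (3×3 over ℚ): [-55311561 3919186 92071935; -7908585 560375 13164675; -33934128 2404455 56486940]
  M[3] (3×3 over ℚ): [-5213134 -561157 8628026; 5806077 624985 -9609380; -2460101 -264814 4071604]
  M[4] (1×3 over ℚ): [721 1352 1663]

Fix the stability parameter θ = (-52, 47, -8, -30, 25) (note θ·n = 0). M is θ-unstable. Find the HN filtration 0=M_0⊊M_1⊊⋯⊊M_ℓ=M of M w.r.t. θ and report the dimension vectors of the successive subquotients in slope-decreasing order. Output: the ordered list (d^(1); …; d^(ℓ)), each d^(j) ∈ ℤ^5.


Barcode: M ≅ I[1,2], I[2,4], I[2,5], I[3,4]. HN layers by μ_θ (5 steps, strictly decreasing):
  μ^(1)=47; μ^(2)=25; μ^(3)=3; μ^(4)=-19; μ^(5)=-52

((0, 1, 0, 0, 0); (0, 0, 0, 0, 1); (0, 2, 2, 2, 0); (0, 0, 1, 1, 0); (1, 0, 0, 0, 0))


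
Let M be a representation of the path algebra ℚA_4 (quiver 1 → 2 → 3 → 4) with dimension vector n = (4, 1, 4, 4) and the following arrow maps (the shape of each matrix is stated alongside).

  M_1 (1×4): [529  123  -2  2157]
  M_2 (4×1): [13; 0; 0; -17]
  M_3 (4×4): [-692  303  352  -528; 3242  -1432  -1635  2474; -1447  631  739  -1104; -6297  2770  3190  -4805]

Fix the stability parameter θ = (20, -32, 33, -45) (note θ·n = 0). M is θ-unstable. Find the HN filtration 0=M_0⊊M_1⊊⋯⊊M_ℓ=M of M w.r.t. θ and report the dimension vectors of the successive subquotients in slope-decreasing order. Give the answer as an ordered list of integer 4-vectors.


Interval decomposition of M: I[1,1]^3, I[1,4], I[3,4]^3.
HN type (ℓ=2): μ^(1)=20; μ^(2)=-6

((3, 0, 0, 0); (1, 1, 4, 4))


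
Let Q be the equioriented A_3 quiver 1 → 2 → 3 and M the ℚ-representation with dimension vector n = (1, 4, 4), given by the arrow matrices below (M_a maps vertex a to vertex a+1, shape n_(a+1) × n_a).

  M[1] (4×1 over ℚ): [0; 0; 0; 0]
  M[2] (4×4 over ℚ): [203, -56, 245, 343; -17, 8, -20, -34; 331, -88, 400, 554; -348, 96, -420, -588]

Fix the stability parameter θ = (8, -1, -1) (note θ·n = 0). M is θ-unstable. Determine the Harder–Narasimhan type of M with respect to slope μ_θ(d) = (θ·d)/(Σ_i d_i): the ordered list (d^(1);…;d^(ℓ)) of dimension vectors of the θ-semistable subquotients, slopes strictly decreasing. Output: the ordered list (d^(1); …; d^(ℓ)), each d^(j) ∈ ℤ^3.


Interval decomposition of M: I[1,1], I[2,2]^2, I[2,3]^2, I[3,3]^2.
HN type (ℓ=2): μ^(1)=8; μ^(2)=-1

((1, 0, 0); (0, 4, 4))


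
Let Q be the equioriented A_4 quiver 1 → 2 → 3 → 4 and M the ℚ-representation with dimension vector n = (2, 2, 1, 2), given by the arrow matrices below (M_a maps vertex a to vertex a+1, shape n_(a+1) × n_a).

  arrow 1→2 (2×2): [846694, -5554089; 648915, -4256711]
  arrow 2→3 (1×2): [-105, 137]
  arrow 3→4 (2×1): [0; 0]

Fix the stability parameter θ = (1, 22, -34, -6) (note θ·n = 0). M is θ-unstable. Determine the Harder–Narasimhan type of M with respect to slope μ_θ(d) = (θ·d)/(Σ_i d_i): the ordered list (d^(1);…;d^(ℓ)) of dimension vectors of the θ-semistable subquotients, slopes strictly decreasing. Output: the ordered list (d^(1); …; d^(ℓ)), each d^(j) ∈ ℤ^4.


Barcode: M ≅ I[1,2], I[1,3], I[4,4]^2. HN layers by μ_θ (4 steps, strictly decreasing):
  μ^(1)=22; μ^(2)=1; μ^(3)=-11/3; μ^(4)=-6

((0, 1, 0, 0); (1, 0, 0, 0); (1, 1, 1, 0); (0, 0, 0, 2))


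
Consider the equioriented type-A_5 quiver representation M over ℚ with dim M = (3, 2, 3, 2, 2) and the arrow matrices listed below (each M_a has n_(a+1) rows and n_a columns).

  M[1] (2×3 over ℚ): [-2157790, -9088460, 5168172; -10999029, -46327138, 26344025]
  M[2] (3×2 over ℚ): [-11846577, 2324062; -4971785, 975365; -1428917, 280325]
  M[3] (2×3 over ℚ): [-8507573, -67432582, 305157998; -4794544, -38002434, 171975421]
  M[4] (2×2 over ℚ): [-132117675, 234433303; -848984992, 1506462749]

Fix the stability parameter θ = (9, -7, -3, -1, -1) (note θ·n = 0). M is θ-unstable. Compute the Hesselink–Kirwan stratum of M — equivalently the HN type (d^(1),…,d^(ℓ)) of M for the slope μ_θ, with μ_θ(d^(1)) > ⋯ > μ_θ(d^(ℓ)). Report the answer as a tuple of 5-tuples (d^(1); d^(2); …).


Via rank(M_{q-1}∘⋯∘M_p): M ≅ I[1,1], I[1,5]^2, I[3,3].
μ_θ-semistable layers: μ^(1)=9; μ^(2)=-3/5; μ^(3)=-3

((1, 0, 0, 0, 0); (2, 2, 2, 2, 2); (0, 0, 1, 0, 0))


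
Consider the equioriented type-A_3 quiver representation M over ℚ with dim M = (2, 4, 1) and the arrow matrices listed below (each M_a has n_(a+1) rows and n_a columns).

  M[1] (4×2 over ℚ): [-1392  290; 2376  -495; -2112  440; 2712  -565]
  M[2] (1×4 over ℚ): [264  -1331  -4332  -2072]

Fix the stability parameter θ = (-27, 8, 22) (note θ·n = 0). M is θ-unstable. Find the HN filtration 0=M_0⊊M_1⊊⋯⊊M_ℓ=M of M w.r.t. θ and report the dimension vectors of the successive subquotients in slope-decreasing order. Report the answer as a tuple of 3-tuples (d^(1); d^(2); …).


Via rank(M_{q-1}∘⋯∘M_p): M ≅ I[1,1], I[1,3], I[2,2]^3.
μ_θ-semistable layers: μ^(1)=22; μ^(2)=8; μ^(3)=-27

((0, 0, 1); (0, 4, 0); (2, 0, 0))


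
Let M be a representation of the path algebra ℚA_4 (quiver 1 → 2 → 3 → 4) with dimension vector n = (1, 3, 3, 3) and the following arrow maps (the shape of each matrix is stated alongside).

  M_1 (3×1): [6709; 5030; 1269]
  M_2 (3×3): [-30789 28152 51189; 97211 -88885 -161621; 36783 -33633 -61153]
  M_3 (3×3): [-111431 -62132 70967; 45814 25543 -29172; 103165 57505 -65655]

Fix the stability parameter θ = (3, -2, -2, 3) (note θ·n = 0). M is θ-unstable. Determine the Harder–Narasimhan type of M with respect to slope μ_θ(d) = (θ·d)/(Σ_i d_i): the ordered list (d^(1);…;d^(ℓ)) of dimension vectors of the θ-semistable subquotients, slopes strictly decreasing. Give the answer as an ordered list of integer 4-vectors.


Interval decomposition of M: I[1,2], I[2,4]^2, I[3,3], I[4,4].
HN type (ℓ=3): μ^(1)=3; μ^(2)=1/2; μ^(3)=-2

((0, 0, 0, 3); (1, 1, 0, 0); (0, 2, 3, 0))


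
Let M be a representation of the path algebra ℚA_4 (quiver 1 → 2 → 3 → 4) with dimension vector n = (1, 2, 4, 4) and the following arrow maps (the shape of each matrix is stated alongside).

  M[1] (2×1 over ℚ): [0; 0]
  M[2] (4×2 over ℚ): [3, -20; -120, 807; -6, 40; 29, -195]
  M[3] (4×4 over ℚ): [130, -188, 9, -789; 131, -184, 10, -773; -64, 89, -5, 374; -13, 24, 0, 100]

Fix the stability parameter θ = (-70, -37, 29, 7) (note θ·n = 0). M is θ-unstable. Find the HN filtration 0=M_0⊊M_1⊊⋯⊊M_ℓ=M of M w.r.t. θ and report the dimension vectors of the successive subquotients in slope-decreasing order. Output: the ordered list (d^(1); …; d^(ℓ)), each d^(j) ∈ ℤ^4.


Interval decomposition of M: I[1,1], I[2,4]^2, I[3,4]^2.
HN type (ℓ=3): μ^(1)=18; μ^(2)=-37; μ^(3)=-70

((0, 0, 4, 4); (0, 2, 0, 0); (1, 0, 0, 0))


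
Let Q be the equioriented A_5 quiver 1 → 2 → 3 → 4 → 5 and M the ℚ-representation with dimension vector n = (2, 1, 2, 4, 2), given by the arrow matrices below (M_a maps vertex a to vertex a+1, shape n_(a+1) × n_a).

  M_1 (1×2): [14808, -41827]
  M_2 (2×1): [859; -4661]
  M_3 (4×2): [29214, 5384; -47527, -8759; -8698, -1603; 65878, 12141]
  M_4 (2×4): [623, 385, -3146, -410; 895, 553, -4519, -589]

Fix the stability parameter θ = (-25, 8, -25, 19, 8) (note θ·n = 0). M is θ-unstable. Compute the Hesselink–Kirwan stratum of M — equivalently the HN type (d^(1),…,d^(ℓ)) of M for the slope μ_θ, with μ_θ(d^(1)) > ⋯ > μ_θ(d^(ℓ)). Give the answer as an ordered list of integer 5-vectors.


Interval decomposition of M: I[1,1], I[1,4], I[3,5], I[4,4], I[4,5].
HN type (ℓ=4): μ^(1)=19; μ^(2)=27/2; μ^(3)=-17/2; μ^(4)=-25

((0, 0, 0, 2, 0); (0, 0, 0, 2, 2); (0, 1, 1, 0, 0); (2, 0, 1, 0, 0))


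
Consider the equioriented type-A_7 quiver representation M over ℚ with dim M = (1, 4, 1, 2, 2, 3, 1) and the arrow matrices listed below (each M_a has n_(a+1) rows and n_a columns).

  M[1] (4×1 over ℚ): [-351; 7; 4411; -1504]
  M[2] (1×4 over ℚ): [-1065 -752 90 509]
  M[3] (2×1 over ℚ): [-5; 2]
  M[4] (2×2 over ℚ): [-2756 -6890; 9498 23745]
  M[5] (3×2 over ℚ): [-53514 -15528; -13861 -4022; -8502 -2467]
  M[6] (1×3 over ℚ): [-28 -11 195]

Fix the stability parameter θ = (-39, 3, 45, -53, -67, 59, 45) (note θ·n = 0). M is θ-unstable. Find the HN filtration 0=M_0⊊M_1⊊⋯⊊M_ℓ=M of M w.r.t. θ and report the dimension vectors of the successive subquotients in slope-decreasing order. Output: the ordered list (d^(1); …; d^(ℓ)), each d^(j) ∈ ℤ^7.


Via rank(M_{q-1}∘⋯∘M_p): M ≅ I[1,4], I[2,2]^3, I[4,7], I[5,6], I[6,6].
μ_θ-semistable layers: μ^(1)=59; μ^(2)=52; μ^(3)=3; μ^(4)=-5/3; μ^(5)=-39; μ^(6)=-60; μ^(7)=-67

((0, 0, 0, 0, 0, 2, 0); (0, 0, 0, 0, 0, 1, 1); (0, 3, 0, 0, 0, 0, 0); (0, 1, 1, 1, 0, 0, 0); (1, 0, 0, 0, 0, 0, 0); (0, 0, 0, 1, 1, 0, 0); (0, 0, 0, 0, 1, 0, 0))


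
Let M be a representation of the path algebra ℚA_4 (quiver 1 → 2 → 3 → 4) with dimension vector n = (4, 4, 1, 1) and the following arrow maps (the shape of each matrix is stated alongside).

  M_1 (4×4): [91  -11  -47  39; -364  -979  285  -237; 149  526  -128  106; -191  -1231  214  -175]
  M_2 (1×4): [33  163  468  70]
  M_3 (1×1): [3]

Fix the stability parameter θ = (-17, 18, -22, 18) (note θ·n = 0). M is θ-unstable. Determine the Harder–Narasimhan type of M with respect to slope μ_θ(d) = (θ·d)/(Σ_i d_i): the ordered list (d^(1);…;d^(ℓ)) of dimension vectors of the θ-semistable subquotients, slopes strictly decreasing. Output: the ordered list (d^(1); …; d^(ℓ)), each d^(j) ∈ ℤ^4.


Barcode: M ≅ I[1,1], I[1,2]^2, I[1,4], I[2,2]. HN layers by μ_θ (3 steps, strictly decreasing):
  μ^(1)=18; μ^(2)=-2; μ^(3)=-17

((0, 3, 0, 1); (0, 1, 1, 0); (4, 0, 0, 0))


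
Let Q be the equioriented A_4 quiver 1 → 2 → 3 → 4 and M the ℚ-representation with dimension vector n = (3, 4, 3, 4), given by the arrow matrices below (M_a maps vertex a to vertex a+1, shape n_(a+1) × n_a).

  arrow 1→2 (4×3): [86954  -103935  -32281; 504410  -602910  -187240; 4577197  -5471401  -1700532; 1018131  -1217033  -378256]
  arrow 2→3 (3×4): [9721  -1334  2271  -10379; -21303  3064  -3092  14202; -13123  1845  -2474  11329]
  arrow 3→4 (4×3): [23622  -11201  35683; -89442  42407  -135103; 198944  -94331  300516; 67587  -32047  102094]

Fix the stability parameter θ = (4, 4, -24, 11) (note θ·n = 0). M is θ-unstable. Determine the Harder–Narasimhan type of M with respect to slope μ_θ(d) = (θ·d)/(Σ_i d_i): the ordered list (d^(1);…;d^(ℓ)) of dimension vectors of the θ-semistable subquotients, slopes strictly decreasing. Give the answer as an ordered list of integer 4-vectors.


Barcode: M ≅ I[1,4]^3, I[2,2], I[4,4]. HN layers by μ_θ (3 steps, strictly decreasing):
  μ^(1)=11; μ^(2)=4; μ^(3)=-16/3

((0, 0, 0, 4); (0, 1, 0, 0); (3, 3, 3, 0))


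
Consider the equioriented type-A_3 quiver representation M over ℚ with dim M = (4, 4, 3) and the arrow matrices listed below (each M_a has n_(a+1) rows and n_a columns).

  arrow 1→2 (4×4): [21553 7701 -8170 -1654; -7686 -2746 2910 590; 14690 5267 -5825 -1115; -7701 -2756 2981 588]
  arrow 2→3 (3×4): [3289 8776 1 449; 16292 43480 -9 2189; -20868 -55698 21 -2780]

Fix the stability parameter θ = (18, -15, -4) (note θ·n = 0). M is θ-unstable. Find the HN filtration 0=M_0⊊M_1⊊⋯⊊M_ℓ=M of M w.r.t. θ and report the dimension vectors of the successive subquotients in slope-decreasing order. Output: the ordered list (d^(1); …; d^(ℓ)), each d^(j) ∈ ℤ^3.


Via rank(M_{q-1}∘⋯∘M_p): M ≅ I[1,2], I[1,3]^3.
μ_θ-semistable layers: μ^(1)=3/2; μ^(2)=-1/3

((1, 1, 0); (3, 3, 3))


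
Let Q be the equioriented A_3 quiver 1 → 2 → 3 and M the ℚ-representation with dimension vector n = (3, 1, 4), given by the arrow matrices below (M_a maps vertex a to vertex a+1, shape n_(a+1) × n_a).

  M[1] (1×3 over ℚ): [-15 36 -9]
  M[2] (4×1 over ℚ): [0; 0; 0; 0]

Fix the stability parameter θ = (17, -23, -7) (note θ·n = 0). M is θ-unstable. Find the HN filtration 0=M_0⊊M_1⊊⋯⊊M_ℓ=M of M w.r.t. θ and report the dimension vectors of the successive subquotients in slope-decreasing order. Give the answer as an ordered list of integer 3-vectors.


Barcode: M ≅ I[1,1]^2, I[1,2], I[3,3]^4. HN layers by μ_θ (3 steps, strictly decreasing):
  μ^(1)=17; μ^(2)=-3; μ^(3)=-7

((2, 0, 0); (1, 1, 0); (0, 0, 4))


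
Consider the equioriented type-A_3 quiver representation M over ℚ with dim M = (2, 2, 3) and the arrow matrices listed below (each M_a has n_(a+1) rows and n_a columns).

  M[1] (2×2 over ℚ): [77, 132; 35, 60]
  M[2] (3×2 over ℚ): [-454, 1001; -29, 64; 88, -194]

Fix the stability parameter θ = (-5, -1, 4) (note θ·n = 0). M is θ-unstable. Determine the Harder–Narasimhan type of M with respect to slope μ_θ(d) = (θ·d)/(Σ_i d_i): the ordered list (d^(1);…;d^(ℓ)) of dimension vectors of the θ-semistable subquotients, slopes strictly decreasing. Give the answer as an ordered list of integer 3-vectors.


Interval decomposition of M: I[1,1], I[1,3], I[2,3], I[3,3].
HN type (ℓ=3): μ^(1)=4; μ^(2)=-1; μ^(3)=-5

((0, 0, 3); (0, 2, 0); (2, 0, 0))


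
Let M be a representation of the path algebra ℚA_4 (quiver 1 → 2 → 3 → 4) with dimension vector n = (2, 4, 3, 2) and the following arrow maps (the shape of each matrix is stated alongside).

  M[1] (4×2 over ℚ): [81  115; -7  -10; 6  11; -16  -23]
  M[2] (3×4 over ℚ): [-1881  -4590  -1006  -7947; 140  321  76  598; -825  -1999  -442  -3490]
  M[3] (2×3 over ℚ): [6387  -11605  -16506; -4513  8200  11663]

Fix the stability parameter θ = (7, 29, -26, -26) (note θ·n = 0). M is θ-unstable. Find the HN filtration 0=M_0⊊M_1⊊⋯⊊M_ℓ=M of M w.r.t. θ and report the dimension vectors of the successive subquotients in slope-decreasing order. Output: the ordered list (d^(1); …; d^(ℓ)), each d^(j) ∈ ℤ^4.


Interval decomposition of M: I[1,3], I[1,4], I[2,2], I[2,4].
HN type (ℓ=4): μ^(1)=29; μ^(2)=10/3; μ^(3)=-4; μ^(4)=-23/3

((0, 1, 0, 0); (1, 1, 1, 0); (1, 1, 1, 1); (0, 1, 1, 1))


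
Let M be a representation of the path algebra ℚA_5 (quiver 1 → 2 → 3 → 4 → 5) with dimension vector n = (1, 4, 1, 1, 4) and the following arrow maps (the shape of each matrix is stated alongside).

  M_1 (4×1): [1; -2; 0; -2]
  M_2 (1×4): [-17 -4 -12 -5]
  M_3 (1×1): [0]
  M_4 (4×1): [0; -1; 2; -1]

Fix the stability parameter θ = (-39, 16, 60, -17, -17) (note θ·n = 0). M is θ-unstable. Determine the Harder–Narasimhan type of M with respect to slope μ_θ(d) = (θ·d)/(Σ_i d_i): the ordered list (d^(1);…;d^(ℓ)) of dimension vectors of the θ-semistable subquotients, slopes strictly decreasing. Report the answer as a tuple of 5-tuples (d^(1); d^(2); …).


Via rank(M_{q-1}∘⋯∘M_p): M ≅ I[1,3], I[2,2]^3, I[4,5], I[5,5]^3.
μ_θ-semistable layers: μ^(1)=60; μ^(2)=16; μ^(3)=-17; μ^(4)=-39

((0, 0, 1, 0, 0); (0, 4, 0, 0, 0); (0, 0, 0, 1, 4); (1, 0, 0, 0, 0))


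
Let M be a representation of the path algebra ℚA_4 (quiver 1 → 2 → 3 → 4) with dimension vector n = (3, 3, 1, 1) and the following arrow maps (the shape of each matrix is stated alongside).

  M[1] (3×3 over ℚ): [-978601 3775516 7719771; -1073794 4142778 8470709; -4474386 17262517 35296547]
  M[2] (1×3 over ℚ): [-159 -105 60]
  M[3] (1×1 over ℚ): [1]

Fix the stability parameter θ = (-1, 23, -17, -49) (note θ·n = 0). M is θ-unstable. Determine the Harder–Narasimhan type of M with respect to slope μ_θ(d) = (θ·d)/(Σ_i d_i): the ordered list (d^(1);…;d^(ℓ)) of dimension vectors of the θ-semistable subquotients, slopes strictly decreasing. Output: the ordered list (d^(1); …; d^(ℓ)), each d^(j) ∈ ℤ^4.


Interval decomposition of M: I[1,2]^2, I[1,4].
HN type (ℓ=3): μ^(1)=23; μ^(2)=-1; μ^(3)=-11

((0, 2, 0, 0); (2, 0, 0, 0); (1, 1, 1, 1))


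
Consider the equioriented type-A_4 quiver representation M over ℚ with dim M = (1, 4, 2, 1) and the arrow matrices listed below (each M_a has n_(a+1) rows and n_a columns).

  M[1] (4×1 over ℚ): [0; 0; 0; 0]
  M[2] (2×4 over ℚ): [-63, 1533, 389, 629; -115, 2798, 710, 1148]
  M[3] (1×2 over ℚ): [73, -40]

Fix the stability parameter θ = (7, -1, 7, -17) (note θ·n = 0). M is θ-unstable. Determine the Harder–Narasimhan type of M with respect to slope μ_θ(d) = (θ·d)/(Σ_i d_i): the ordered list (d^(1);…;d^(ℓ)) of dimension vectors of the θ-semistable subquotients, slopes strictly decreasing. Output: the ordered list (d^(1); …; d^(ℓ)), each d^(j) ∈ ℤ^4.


Barcode: M ≅ I[1,1], I[2,2]^2, I[2,3], I[2,4]. HN layers by μ_θ (3 steps, strictly decreasing):
  μ^(1)=7; μ^(2)=-1; μ^(3)=-11/3

((1, 0, 1, 0); (0, 3, 0, 0); (0, 1, 1, 1))


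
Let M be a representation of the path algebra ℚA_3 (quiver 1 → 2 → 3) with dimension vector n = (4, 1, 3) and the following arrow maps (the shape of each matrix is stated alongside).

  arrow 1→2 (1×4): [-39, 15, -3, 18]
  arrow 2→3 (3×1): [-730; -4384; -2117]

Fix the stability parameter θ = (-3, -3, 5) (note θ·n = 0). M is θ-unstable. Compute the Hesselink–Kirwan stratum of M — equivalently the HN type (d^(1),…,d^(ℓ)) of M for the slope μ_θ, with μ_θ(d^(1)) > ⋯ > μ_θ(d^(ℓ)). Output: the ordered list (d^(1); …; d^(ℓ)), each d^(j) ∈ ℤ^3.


Interval decomposition of M: I[1,1]^3, I[1,3], I[3,3]^2.
HN type (ℓ=2): μ^(1)=5; μ^(2)=-3

((0, 0, 3); (4, 1, 0))


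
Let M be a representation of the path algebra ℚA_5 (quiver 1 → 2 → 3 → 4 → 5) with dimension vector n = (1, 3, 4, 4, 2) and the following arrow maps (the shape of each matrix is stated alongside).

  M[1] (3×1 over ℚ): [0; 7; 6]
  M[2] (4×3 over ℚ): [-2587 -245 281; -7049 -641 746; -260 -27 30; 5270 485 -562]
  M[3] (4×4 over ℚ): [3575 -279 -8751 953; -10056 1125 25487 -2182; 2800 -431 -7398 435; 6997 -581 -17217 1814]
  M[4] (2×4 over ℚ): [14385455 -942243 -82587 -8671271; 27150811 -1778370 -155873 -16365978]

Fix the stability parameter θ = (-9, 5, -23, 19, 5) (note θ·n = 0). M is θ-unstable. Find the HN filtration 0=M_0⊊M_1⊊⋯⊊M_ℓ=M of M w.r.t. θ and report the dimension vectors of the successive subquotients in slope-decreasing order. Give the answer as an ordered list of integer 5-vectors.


Via rank(M_{q-1}∘⋯∘M_p): M ≅ I[1,5], I[2,4], I[2,5], I[3,4].
μ_θ-semistable layers: μ^(1)=19; μ^(2)=12; μ^(3)=-9; μ^(4)=-23

((0, 0, 0, 2, 0); (0, 0, 0, 2, 2); (1, 3, 3, 0, 0); (0, 0, 1, 0, 0))


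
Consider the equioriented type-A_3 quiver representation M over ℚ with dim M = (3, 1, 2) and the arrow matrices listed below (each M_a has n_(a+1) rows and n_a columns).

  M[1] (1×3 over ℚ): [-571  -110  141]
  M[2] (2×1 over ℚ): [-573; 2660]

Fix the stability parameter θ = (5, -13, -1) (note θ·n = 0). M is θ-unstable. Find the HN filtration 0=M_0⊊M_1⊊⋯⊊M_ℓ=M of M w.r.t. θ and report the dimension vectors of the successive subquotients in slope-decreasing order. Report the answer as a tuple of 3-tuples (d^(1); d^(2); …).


Barcode: M ≅ I[1,1]^2, I[1,3], I[3,3]. HN layers by μ_θ (3 steps, strictly decreasing):
  μ^(1)=5; μ^(2)=-1; μ^(3)=-4

((2, 0, 0); (0, 0, 2); (1, 1, 0))


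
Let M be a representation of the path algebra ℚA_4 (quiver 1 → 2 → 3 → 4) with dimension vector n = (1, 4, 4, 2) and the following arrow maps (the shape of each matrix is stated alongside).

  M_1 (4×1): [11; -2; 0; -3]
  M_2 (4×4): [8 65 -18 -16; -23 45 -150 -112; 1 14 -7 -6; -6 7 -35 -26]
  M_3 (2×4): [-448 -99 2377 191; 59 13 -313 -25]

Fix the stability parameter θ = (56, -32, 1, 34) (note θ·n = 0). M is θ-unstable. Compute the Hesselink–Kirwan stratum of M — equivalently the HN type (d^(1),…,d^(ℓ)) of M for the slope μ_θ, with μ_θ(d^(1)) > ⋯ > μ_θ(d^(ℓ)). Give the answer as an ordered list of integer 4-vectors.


Barcode: M ≅ I[1,3], I[2,3], I[2,4]^2. HN layers by μ_θ (4 steps, strictly decreasing):
  μ^(1)=34; μ^(2)=25/3; μ^(3)=1; μ^(4)=-32

((0, 0, 0, 2); (1, 1, 1, 0); (0, 0, 3, 0); (0, 3, 0, 0))


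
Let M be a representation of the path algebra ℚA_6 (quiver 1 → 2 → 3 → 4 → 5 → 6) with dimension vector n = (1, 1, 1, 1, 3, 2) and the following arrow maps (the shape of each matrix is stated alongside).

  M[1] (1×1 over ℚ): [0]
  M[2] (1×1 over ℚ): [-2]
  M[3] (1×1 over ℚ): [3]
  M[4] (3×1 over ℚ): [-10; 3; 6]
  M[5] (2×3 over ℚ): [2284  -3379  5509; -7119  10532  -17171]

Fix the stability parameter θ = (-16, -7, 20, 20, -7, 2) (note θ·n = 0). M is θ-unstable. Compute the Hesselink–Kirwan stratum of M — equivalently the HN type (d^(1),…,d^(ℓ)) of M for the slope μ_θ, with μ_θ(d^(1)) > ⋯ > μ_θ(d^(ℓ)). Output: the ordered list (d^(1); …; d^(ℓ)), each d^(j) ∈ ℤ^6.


Interval decomposition of M: I[1,1], I[2,6], I[5,5], I[5,6].
HN type (ℓ=4): μ^(1)=35/4; μ^(2)=2; μ^(3)=-7; μ^(4)=-16

((0, 0, 1, 1, 1, 1); (0, 0, 0, 0, 0, 1); (0, 1, 0, 0, 2, 0); (1, 0, 0, 0, 0, 0))


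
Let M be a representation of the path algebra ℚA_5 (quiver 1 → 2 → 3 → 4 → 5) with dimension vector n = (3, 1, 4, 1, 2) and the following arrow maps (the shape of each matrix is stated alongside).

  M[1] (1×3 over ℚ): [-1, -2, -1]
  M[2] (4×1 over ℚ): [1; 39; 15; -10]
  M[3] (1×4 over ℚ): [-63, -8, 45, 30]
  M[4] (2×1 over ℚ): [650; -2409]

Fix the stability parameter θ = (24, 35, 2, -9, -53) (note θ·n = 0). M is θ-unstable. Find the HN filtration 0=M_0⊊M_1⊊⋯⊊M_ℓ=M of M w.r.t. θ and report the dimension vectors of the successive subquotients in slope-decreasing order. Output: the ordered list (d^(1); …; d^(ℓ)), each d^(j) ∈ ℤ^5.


Barcode: M ≅ I[1,1]^2, I[1,3], I[3,3]^2, I[3,5], I[5,5]. HN layers by μ_θ (5 steps, strictly decreasing):
  μ^(1)=24; μ^(2)=61/3; μ^(3)=2; μ^(4)=-20; μ^(5)=-53

((2, 0, 0, 0, 0); (1, 1, 1, 0, 0); (0, 0, 2, 0, 0); (0, 0, 1, 1, 1); (0, 0, 0, 0, 1))
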